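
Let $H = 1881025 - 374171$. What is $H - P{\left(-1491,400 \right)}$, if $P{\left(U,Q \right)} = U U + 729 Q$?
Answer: $-1007827$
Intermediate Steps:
$P{\left(U,Q \right)} = U^{2} + 729 Q$
$H = 1506854$ ($H = 1881025 - 374171 = 1506854$)
$H - P{\left(-1491,400 \right)} = 1506854 - \left(\left(-1491\right)^{2} + 729 \cdot 400\right) = 1506854 - \left(2223081 + 291600\right) = 1506854 - 2514681 = -1007827$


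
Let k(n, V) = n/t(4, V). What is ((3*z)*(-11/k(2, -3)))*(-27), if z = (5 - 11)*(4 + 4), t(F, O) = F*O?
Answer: 256608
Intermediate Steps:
k(n, V) = n/(4*V) (k(n, V) = n/((4*V)) = n*(1/(4*V)) = n/(4*V))
z = -48 (z = -6*8 = -48)
((3*z)*(-11/k(2, -3)))*(-27) = ((3*(-48))*(-11/((¼)*2/(-3))))*(-27) = -(-1584)/((¼)*2*(-⅓))*(-27) = -(-1584)/(-⅙)*(-27) = -(-1584)*(-6)*(-27) = -144*66*(-27) = -9504*(-27) = 256608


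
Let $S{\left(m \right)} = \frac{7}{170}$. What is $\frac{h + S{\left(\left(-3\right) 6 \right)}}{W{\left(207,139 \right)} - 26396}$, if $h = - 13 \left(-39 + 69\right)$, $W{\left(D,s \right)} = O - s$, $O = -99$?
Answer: $\frac{66293}{4527780} \approx 0.014641$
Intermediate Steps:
$S{\left(m \right)} = \frac{7}{170}$ ($S{\left(m \right)} = 7 \cdot \frac{1}{170} = \frac{7}{170}$)
$W{\left(D,s \right)} = -99 - s$
$h = -390$ ($h = \left(-13\right) 30 = -390$)
$\frac{h + S{\left(\left(-3\right) 6 \right)}}{W{\left(207,139 \right)} - 26396} = \frac{-390 + \frac{7}{170}}{\left(-99 - 139\right) - 26396} = - \frac{66293}{170 \left(\left(-99 - 139\right) - 26396\right)} = - \frac{66293}{170 \left(-238 - 26396\right)} = - \frac{66293}{170 \left(-26634\right)} = \left(- \frac{66293}{170}\right) \left(- \frac{1}{26634}\right) = \frac{66293}{4527780}$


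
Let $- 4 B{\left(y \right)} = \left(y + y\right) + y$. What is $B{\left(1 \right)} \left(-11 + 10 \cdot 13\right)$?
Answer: $- \frac{357}{4} \approx -89.25$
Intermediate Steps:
$B{\left(y \right)} = - \frac{3 y}{4}$ ($B{\left(y \right)} = - \frac{\left(y + y\right) + y}{4} = - \frac{2 y + y}{4} = - \frac{3 y}{4}$)
$B{\left(1 \right)} \left(-11 + 10 \cdot 13\right) = \left(- \frac{3}{4}\right) 1 \left(-11 + 10 \cdot 13\right) = - \frac{3 \left(-11 + 130\right)}{4} = \left(- \frac{3}{4}\right) 119 = - \frac{357}{4}$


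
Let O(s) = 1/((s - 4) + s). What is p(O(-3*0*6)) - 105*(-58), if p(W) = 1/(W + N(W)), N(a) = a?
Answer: 6088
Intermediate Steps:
O(s) = 1/(-4 + 2*s) (O(s) = 1/((-4 + s) + s) = 1/(-4 + 2*s))
p(W) = 1/(2*W) (p(W) = 1/(W + W) = 1/(2*W))
p(O(-3*0*6)) - 105*(-58) = 1/(2*((1/(2*(-2 - 3*0*6))))) - 105*(-58) = 1/(2*((1/(2*(-2 + 0*6))))) + 6090 = 1/(2*((1/(2*(-2 + 0))))) + 6090 = 1/(2*(((1/2)/(-2)))) + 6090 = 1/(2*(((1/2)*(-1/2)))) + 6090 = 1/(2*(-1/4)) + 6090 = (1/2)*(-4) + 6090 = -2 + 6090 = 6088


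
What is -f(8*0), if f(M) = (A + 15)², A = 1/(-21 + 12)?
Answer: -17956/81 ≈ -221.68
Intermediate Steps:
A = -⅑ (A = 1/(-9) = -⅑ ≈ -0.11111)
f(M) = 17956/81 (f(M) = (-⅑ + 15)² = (134/9)² = 17956/81)
-f(8*0) = -1*17956/81 = -17956/81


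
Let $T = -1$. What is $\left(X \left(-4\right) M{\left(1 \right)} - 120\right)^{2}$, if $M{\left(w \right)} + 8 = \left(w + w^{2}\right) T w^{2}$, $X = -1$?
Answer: $25600$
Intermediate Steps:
$M{\left(w \right)} = -8 + w^{2} \left(- w - w^{2}\right)$ ($M{\left(w \right)} = -8 + \left(w + w^{2}\right) \left(-1\right) w^{2} = -8 + \left(- w - w^{2}\right) w^{2} = -8 + w^{2} \left(- w - w^{2}\right)$)
$\left(X \left(-4\right) M{\left(1 \right)} - 120\right)^{2} = \left(\left(-1\right) \left(-4\right) \left(-8 - 1^{3} - 1^{4}\right) - 120\right)^{2} = \left(4 \left(-8 - 1 - 1\right) - 120\right)^{2} = \left(4 \left(-10\right) - 120\right)^{2} = \left(-40 - 120\right)^{2} = \left(-160\right)^{2} = 25600$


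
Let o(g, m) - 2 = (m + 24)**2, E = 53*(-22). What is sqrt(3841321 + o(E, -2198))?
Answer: sqrt(8567599) ≈ 2927.0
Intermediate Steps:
E = -1166
o(g, m) = 2 + (24 + m)**2 (o(g, m) = 2 + (m + 24)**2 = 2 + (24 + m)**2)
sqrt(3841321 + o(E, -2198)) = sqrt(3841321 + (2 + (24 - 2198)**2)) = sqrt(3841321 + (2 + (-2174)**2)) = sqrt(3841321 + (2 + 4726276)) = sqrt(3841321 + 4726278) = sqrt(8567599)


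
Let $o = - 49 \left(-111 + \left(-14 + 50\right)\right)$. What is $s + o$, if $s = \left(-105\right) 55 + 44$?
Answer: $-2056$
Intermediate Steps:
$s = -5731$ ($s = -5775 + 44 = -5731$)
$o = 3675$ ($o = - 49 \left(-111 + 36\right) = \left(-49\right) \left(-75\right) = 3675$)
$s + o = -5731 + 3675 = -2056$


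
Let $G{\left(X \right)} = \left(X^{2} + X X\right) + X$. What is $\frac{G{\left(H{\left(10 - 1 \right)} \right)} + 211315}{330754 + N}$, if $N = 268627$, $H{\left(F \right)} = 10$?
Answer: $\frac{211525}{599381} \approx 0.35291$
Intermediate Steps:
$G{\left(X \right)} = X + 2 X^{2}$ ($G{\left(X \right)} = \left(X^{2} + X^{2}\right) + X = 2 X^{2} + X = X + 2 X^{2}$)
$\frac{G{\left(H{\left(10 - 1 \right)} \right)} + 211315}{330754 + N} = \frac{10 \left(1 + 2 \cdot 10\right) + 211315}{330754 + 268627} = \frac{10 \left(1 + 20\right) + 211315}{599381} = \left(10 \cdot 21 + 211315\right) \frac{1}{599381} = \left(210 + 211315\right) \frac{1}{599381} = 211525 \cdot \frac{1}{599381} = \frac{211525}{599381}$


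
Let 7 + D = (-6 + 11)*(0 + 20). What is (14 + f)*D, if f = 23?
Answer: 3441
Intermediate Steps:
D = 93 (D = -7 + (-6 + 11)*(0 + 20) = -7 + 5*20 = -7 + 100 = 93)
(14 + f)*D = (14 + 23)*93 = 37*93 = 3441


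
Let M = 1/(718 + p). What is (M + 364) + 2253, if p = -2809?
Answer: 5472146/2091 ≈ 2617.0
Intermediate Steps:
M = -1/2091 (M = 1/(718 - 2809) = 1/(-2091) = -1/2091 ≈ -0.00047824)
(M + 364) + 2253 = (-1/2091 + 364) + 2253 = 761123/2091 + 2253 = 5472146/2091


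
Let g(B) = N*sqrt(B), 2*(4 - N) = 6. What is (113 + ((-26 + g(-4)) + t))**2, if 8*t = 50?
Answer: 139065/16 + 373*I ≈ 8691.6 + 373.0*I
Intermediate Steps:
t = 25/4 (t = (1/8)*50 = 25/4 ≈ 6.2500)
N = 1 (N = 4 - 1/2*6 = 4 - 3 = 1)
g(B) = sqrt(B) (g(B) = 1*sqrt(B) = sqrt(B))
(113 + ((-26 + g(-4)) + t))**2 = (113 + ((-26 + sqrt(-4)) + 25/4))**2 = (113 + ((-26 + 2*I) + 25/4))**2 = (113 + (-79/4 + 2*I))**2 = (373/4 + 2*I)**2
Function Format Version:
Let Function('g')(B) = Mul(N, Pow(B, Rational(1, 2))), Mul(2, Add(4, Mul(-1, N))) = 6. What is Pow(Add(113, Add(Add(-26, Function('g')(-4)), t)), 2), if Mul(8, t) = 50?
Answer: Add(Rational(139065, 16), Mul(373, I)) ≈ Add(8691.6, Mul(373.00, I))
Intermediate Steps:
t = Rational(25, 4) (t = Mul(Rational(1, 8), 50) = Rational(25, 4) ≈ 6.2500)
N = 1 (N = Add(4, Mul(Rational(-1, 2), 6)) = Add(4, -3) = 1)
Function('g')(B) = Pow(B, Rational(1, 2)) (Function('g')(B) = Mul(1, Pow(B, Rational(1, 2))) = Pow(B, Rational(1, 2)))
Pow(Add(113, Add(Add(-26, Function('g')(-4)), t)), 2) = Pow(Add(113, Add(Add(-26, Pow(-4, Rational(1, 2))), Rational(25, 4))), 2) = Pow(Add(113, Add(Add(-26, Mul(2, I)), Rational(25, 4))), 2) = Pow(Add(113, Add(Rational(-79, 4), Mul(2, I))), 2) = Pow(Add(Rational(373, 4), Mul(2, I)), 2)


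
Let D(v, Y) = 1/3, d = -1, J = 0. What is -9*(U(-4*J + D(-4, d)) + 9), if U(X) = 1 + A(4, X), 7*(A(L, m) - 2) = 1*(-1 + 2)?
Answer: -765/7 ≈ -109.29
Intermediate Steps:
D(v, Y) = 1/3
A(L, m) = 15/7 (A(L, m) = 2 + (1*(-1 + 2))/7 = 2 + (1*1)/7 = 2 + (1/7)*1 = 2 + 1/7 = 15/7)
U(X) = 22/7 (U(X) = 1 + 15/7 = 22/7)
-9*(U(-4*J + D(-4, d)) + 9) = -9*(22/7 + 9) = -9*85/7 = -765/7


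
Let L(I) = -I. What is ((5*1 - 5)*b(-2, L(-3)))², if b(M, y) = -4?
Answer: 0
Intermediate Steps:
((5*1 - 5)*b(-2, L(-3)))² = ((5*1 - 5)*(-4))² = ((5 - 5)*(-4))² = (0*(-4))² = 0² = 0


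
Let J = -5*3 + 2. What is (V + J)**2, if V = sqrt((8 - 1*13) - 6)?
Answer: (13 - I*sqrt(11))**2 ≈ 158.0 - 86.232*I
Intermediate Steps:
J = -13 (J = -15 + 2 = -13)
V = I*sqrt(11) (V = sqrt((8 - 13) - 6) = sqrt(-5 - 6) = sqrt(-11) = I*sqrt(11) ≈ 3.3166*I)
(V + J)**2 = (I*sqrt(11) - 13)**2 = (-13 + I*sqrt(11))**2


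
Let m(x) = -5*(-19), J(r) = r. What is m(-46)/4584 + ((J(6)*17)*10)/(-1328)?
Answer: -284345/380472 ≈ -0.74735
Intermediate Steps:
m(x) = 95
m(-46)/4584 + ((J(6)*17)*10)/(-1328) = 95/4584 + ((6*17)*10)/(-1328) = 95*(1/4584) + (102*10)*(-1/1328) = 95/4584 + 1020*(-1/1328) = 95/4584 - 255/332 = -284345/380472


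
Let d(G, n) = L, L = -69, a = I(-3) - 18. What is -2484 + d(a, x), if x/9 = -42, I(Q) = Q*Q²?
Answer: -2553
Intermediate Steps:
I(Q) = Q³
x = -378 (x = 9*(-42) = -378)
a = -45 (a = (-3)³ - 18 = -27 - 18 = -45)
d(G, n) = -69
-2484 + d(a, x) = -2484 - 69 = -2553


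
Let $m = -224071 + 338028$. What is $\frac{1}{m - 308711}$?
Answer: $- \frac{1}{194754} \approx -5.1347 \cdot 10^{-6}$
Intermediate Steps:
$m = 113957$
$\frac{1}{m - 308711} = \frac{1}{113957 - 308711} = \frac{1}{-194754} = - \frac{1}{194754}$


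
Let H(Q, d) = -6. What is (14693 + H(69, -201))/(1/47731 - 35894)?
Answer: -701025197/1713256513 ≈ -0.40918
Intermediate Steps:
(14693 + H(69, -201))/(1/47731 - 35894) = (14693 - 6)/(1/47731 - 35894) = 14687/(1/47731 - 35894) = 14687/(-1713256513/47731) = 14687*(-47731/1713256513) = -701025197/1713256513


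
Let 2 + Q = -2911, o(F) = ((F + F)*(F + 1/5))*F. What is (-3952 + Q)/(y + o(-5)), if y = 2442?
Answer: -6865/2202 ≈ -3.1176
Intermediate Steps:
o(F) = 2*F²*(⅕ + F) (o(F) = ((2*F)*(F + ⅕))*F = ((2*F)*(⅕ + F))*F = (2*F*(⅕ + F))*F = 2*F²*(⅕ + F))
Q = -2913 (Q = -2 - 2911 = -2913)
(-3952 + Q)/(y + o(-5)) = (-3952 - 2913)/(2442 + (-5)²*(⅖ + 2*(-5))) = -6865/(2442 + 25*(⅖ - 10)) = -6865/(2442 + 25*(-48/5)) = -6865/(2442 - 240) = -6865/2202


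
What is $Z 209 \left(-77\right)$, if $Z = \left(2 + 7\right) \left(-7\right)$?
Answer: $1013859$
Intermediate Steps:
$Z = -63$ ($Z = 9 \left(-7\right) = -63$)
$Z 209 \left(-77\right) = \left(-63\right) 209 \left(-77\right) = \left(-13167\right) \left(-77\right) = 1013859$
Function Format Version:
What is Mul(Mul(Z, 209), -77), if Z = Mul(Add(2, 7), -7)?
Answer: 1013859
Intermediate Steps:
Z = -63 (Z = Mul(9, -7) = -63)
Mul(Mul(Z, 209), -77) = Mul(Mul(-63, 209), -77) = Mul(-13167, -77) = 1013859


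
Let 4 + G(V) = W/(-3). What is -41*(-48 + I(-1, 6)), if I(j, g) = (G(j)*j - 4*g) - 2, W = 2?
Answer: 8528/3 ≈ 2842.7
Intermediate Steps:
G(V) = -14/3 (G(V) = -4 + 2/(-3) = -4 - 1/3*2 = -4 - 2/3 = -14/3)
I(j, g) = -2 - 4*g - 14*j/3 (I(j, g) = (-14*j/3 - 4*g) - 2 = (-4*g - 14*j/3) - 2 = -2 - 4*g - 14*j/3)
-41*(-48 + I(-1, 6)) = -41*(-48 + (-2 - 4*6 - 14/3*(-1))) = -41*(-48 + (-2 - 24 + 14/3)) = -41*(-48 - 64/3) = -41*(-208/3) = 8528/3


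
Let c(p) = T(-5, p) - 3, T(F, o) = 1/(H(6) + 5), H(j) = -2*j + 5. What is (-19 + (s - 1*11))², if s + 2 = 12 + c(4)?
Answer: 2209/4 ≈ 552.25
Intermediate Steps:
H(j) = 5 - 2*j
T(F, o) = -½ (T(F, o) = 1/((5 - 2*6) + 5) = 1/((5 - 12) + 5) = 1/(-7 + 5) = 1/(-2) = -½)
c(p) = -7/2 (c(p) = -½ - 3 = -7/2)
s = 13/2 (s = -2 + (12 - 7/2) = -2 + 17/2 = 13/2 ≈ 6.5000)
(-19 + (s - 1*11))² = (-19 + (13/2 - 1*11))² = (-19 + (13/2 - 11))² = (-19 - 9/2)² = (-47/2)² = 2209/4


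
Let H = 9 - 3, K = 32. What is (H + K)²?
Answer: 1444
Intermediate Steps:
H = 6
(H + K)² = (6 + 32)² = 38² = 1444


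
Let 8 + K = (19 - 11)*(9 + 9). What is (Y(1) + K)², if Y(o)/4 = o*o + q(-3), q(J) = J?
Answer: 16384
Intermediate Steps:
K = 136 (K = -8 + (19 - 11)*(9 + 9) = -8 + 8*18 = -8 + 144 = 136)
Y(o) = -12 + 4*o² (Y(o) = 4*(o*o - 3) = 4*(o² - 3) = 4*(-3 + o²) = -12 + 4*o²)
(Y(1) + K)² = ((-12 + 4*1²) + 136)² = ((-12 + 4*1) + 136)² = ((-12 + 4) + 136)² = (-8 + 136)² = 128² = 16384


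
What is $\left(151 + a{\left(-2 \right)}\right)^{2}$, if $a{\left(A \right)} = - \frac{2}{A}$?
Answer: $23104$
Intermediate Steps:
$\left(151 + a{\left(-2 \right)}\right)^{2} = \left(151 - \frac{2}{-2}\right)^{2} = \left(151 - -1\right)^{2} = \left(151 + 1\right)^{2} = 152^{2} = 23104$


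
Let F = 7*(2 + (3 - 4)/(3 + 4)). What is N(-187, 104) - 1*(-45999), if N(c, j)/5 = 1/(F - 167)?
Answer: 7083841/154 ≈ 45999.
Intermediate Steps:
F = 13 (F = 7*(2 - 1/7) = 7*(13/7) = 13)
N(c, j) = -5/154 (N(c, j) = 5/(13 - 167) = 5/(-154) = 5*(-1/154) = -5/154)
N(-187, 104) - 1*(-45999) = -5/154 - 1*(-45999) = -5/154 + 45999 = 7083841/154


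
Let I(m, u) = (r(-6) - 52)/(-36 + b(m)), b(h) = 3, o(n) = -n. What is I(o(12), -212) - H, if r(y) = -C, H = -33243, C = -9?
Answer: 1097062/33 ≈ 33244.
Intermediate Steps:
r(y) = 9 (r(y) = -1*(-9) = 9)
I(m, u) = 43/33 (I(m, u) = (9 - 52)/(-36 + 3) = -43/(-33) = -43*(-1/33) = 43/33)
I(o(12), -212) - H = 43/33 - 1*(-33243) = 43/33 + 33243 = 1097062/33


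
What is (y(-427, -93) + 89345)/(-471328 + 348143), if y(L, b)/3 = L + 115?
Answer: -88409/123185 ≈ -0.71769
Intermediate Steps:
y(L, b) = 345 + 3*L (y(L, b) = 3*(L + 115) = 3*(115 + L) = 345 + 3*L)
(y(-427, -93) + 89345)/(-471328 + 348143) = ((345 + 3*(-427)) + 89345)/(-471328 + 348143) = ((345 - 1281) + 89345)/(-123185) = (-936 + 89345)*(-1/123185) = 88409*(-1/123185) = -88409/123185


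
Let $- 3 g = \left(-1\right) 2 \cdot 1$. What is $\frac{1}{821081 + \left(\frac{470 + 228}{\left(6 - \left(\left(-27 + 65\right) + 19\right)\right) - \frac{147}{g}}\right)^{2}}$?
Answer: $\frac{294849}{242096860585} \approx 1.2179 \cdot 10^{-6}$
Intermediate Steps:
$g = \frac{2}{3}$ ($g = - \frac{\left(-1\right) 2 \cdot 1}{3} = - \frac{\left(-2\right) 1}{3} = \left(- \frac{1}{3}\right) \left(-2\right) = \frac{2}{3} \approx 0.66667$)
$\frac{1}{821081 + \left(\frac{470 + 228}{\left(6 - \left(\left(-27 + 65\right) + 19\right)\right) - \frac{147}{g}}\right)^{2}} = \frac{1}{821081 + \left(\frac{470 + 228}{\left(6 - \left(\left(-27 + 65\right) + 19\right)\right) - \frac{147}{\frac{2}{3}}}\right)^{2}} = \frac{1}{821081 + \left(\frac{698}{\left(6 - \left(38 + 19\right)\right) - \frac{441}{2}}\right)^{2}} = \frac{1}{821081 + \left(\frac{698}{\left(6 - 57\right) - \frac{441}{2}}\right)^{2}} = \frac{1}{821081 + \left(\frac{698}{-51 - \frac{441}{2}}\right)^{2}} = \frac{1}{821081 + \left(\frac{698}{- \frac{543}{2}}\right)^{2}} = \frac{1}{821081 + \left(698 \left(- \frac{2}{543}\right)\right)^{2}} = \frac{1}{821081 + \left(- \frac{1396}{543}\right)^{2}} = \frac{1}{821081 + \frac{1948816}{294849}} = \frac{1}{\frac{242096860585}{294849}} = \frac{294849}{242096860585}$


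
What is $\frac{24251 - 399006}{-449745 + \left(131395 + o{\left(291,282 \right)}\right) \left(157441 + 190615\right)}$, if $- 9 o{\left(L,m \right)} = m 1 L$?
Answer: $- \frac{374755}{42558793767} \approx -8.8056 \cdot 10^{-6}$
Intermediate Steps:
$o{\left(L,m \right)} = - \frac{L m}{9}$ ($o{\left(L,m \right)} = - \frac{m 1 L}{9} = - \frac{m L}{9} = - \frac{L m}{9}$)
$\frac{24251 - 399006}{-449745 + \left(131395 + o{\left(291,282 \right)}\right) \left(157441 + 190615\right)} = \frac{24251 - 399006}{-449745 + \left(131395 - \frac{97}{3} \cdot 282\right) \left(157441 + 190615\right)} = - \frac{374755}{-449745 + \left(131395 - 9118\right) 348056} = - \frac{374755}{-449745 + 122277 \cdot 348056} = - \frac{374755}{-449745 + 42559243512} = - \frac{374755}{42558793767}$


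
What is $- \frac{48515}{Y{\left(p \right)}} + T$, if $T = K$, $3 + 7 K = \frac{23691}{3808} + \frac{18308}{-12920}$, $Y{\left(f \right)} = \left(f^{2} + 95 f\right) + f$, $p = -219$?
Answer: $- \frac{105272620483}{68213103840} \approx -1.5433$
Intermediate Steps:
$Y{\left(f \right)} = f^{2} + 96 f$
$K = \frac{652741}{2532320}$ ($K = - \frac{3}{7} + \frac{\frac{23691}{3808} + \frac{18308}{-12920}}{7} = - \frac{3}{7} + \frac{23691 \cdot \frac{1}{3808} + 18308 \left(- \frac{1}{12920}\right)}{7} = - \frac{3}{7} + \frac{\frac{23691}{3808} - \frac{4577}{3230}}{7} = - \frac{3}{7} + \frac{1}{7} \cdot \frac{1738021}{361760} = - \frac{3}{7} + \frac{1738021}{2532320} = \frac{652741}{2532320} \approx 0.25776$)
$T = \frac{652741}{2532320} \approx 0.25776$
$- \frac{48515}{Y{\left(p \right)}} + T = - \frac{48515}{\left(-219\right) \left(96 - 219\right)} + \frac{652741}{2532320} = - \frac{48515}{\left(-219\right) \left(-123\right)} + \frac{652741}{2532320} = - \frac{48515}{26937} + \frac{652741}{2532320} = - \frac{105272620483}{68213103840}$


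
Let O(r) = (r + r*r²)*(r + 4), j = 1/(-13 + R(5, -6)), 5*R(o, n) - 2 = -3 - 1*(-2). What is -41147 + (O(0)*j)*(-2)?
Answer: -41147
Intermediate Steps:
R(o, n) = ⅕ (R(o, n) = ⅖ + (-3 - 1*(-2))/5 = ⅖ + (-3 + 2)/5 = ⅖ + (⅕)*(-1) = ⅖ - ⅕ = ⅕)
j = -5/64 (j = 1/(-13 + ⅕) = 1/(-64/5) = -5/64 ≈ -0.078125)
O(r) = (4 + r)*(r + r³) (O(r) = (r + r³)*(4 + r) = (4 + r)*(r + r³))
-41147 + (O(0)*j)*(-2) = -41147 + ((0*(4 + 0 + 0³ + 4*0²))*(-5/64))*(-2) = -41147 + ((0*(4 + 0 + 0 + 4*0))*(-5/64))*(-2) = -41147 + ((0*(4 + 0 + 0 + 0))*(-5/64))*(-2) = -41147 + ((0*4)*(-5/64))*(-2) = -41147 + (0*(-5/64))*(-2) = -41147 + 0*(-2) = -41147 + 0 = -41147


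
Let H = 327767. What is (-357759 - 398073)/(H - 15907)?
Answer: -188958/77965 ≈ -2.4236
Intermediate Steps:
(-357759 - 398073)/(H - 15907) = (-357759 - 398073)/(327767 - 15907) = -755832/311860 = -755832*1/311860 = -188958/77965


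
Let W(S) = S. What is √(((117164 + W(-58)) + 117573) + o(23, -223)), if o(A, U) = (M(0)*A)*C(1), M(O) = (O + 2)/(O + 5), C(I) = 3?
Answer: √5867665/5 ≈ 484.47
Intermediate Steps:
M(O) = (2 + O)/(5 + O)
o(A, U) = 6*A/5 (o(A, U) = (((2 + 0)/(5 + 0))*A)*3 = ((2/5)*A)*3 = (((⅕)*2)*A)*3 = (2*A/5)*3 = 6*A/5)
√(((117164 + W(-58)) + 117573) + o(23, -223)) = √(((117164 - 58) + 117573) + (6/5)*23) = √((117106 + 117573) + 138/5) = √(234679 + 138/5) = √(1173533/5) = √5867665/5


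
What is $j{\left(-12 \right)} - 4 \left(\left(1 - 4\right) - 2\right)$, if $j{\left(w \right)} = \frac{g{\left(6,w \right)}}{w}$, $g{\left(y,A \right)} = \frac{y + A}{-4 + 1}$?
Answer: $\frac{119}{6} \approx 19.833$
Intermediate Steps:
$g{\left(y,A \right)} = - \frac{A}{3} - \frac{y}{3}$ ($g{\left(y,A \right)} = \frac{A + y}{-3} = \left(A + y\right) \left(- \frac{1}{3}\right) = - \frac{A}{3} - \frac{y}{3}$)
$j{\left(w \right)} = \frac{-2 - \frac{w}{3}}{w}$ ($j{\left(w \right)} = \frac{- \frac{w}{3} - 2}{w} = \frac{-2 - \frac{w}{3}}{w}$)
$j{\left(-12 \right)} - 4 \left(\left(1 - 4\right) - 2\right) = \frac{-6 - -12}{3 \left(-12\right)} - 4 \left(\left(1 - 4\right) - 2\right) = \frac{1}{3} \left(- \frac{1}{12}\right) \left(-6 + 12\right) - 4 \left(\left(1 - 4\right) - 2\right) = \frac{1}{3} \left(- \frac{1}{12}\right) 6 - 4 \left(-3 - 2\right) = - \frac{1}{6} - -20 = - \frac{1}{6} + 20 = \frac{119}{6}$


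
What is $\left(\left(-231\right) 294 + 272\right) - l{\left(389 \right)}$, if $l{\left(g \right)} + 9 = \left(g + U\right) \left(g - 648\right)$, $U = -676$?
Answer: $-141966$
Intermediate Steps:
$l{\left(g \right)} = -9 + \left(-676 + g\right) \left(-648 + g\right)$ ($l{\left(g \right)} = -9 + \left(g - 676\right) \left(g - 648\right) = -9 + \left(-676 + g\right) \left(-648 + g\right)$)
$\left(\left(-231\right) 294 + 272\right) - l{\left(389 \right)} = \left(\left(-231\right) 294 + 272\right) - \left(438039 + 389^{2} - 515036\right) = \left(-67914 + 272\right) - \left(438039 + 151321 - 515036\right) = -67642 - 74324 = -141966$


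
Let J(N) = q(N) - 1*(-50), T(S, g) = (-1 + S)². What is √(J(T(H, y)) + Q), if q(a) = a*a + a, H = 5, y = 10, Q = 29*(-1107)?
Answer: I*√31781 ≈ 178.27*I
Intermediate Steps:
Q = -32103
q(a) = a + a² (q(a) = a² + a = a + a²)
J(N) = 50 + N*(1 + N) (J(N) = N*(1 + N) - 1*(-50) = N*(1 + N) + 50 = 50 + N*(1 + N))
√(J(T(H, y)) + Q) = √((50 + (-1 + 5)²*(1 + (-1 + 5)²)) - 32103) = √((50 + 4²*(1 + 4²)) - 32103) = √((50 + 16*(1 + 16)) - 32103) = √((50 + 16*17) - 32103) = √((50 + 272) - 32103) = √(322 - 32103) = √(-31781) = I*√31781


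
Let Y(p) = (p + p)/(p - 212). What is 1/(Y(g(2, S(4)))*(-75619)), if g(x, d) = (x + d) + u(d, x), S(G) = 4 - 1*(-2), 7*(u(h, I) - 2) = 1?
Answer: 1413/10737898 ≈ 0.00013159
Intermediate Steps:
u(h, I) = 15/7 (u(h, I) = 2 + (⅐)*1 = 2 + ⅐ = 15/7)
S(G) = 6 (S(G) = 4 + 2 = 6)
g(x, d) = 15/7 + d + x (g(x, d) = (x + d) + 15/7 = (d + x) + 15/7 = 15/7 + d + x)
Y(p) = 2*p/(-212 + p) (Y(p) = (2*p)/(-212 + p) = 2*p/(-212 + p))
1/(Y(g(2, S(4)))*(-75619)) = 1/((2*(15/7 + 6 + 2)/(-212 + (15/7 + 6 + 2)))*(-75619)) = -1/75619/(2*(71/7)/(-212 + 71/7)) = -1/75619/(2*(71/7)/(-1413/7)) = -1/75619/(2*(71/7)*(-7/1413)) = -1/75619/(-142/1413) = -1413/142*(-1/75619) = 1413/10737898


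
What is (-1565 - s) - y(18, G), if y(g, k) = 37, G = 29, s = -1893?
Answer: 291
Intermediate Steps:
(-1565 - s) - y(18, G) = (-1565 - 1*(-1893)) - 1*37 = (-1565 + 1893) - 37 = 328 - 37 = 291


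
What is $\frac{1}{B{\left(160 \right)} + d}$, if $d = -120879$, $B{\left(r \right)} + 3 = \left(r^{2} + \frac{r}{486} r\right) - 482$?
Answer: $- \frac{243}{23257852} \approx -1.0448 \cdot 10^{-5}$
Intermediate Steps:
$B{\left(r \right)} = -485 + \frac{487 r^{2}}{486}$ ($B{\left(r \right)} = -3 - \left(482 - r^{2} - \frac{r}{486} r\right) = -3 + \left(\left(r^{2} + \frac{r^{2}}{486}\right) - 482\right) = -3 + \left(\frac{487 r^{2}}{486} - 482\right) = -3 + \left(-482 + \frac{487 r^{2}}{486}\right) = -485 + \frac{487 r^{2}}{486}$)
$\frac{1}{B{\left(160 \right)} + d} = \frac{1}{\left(-485 + \frac{487 \cdot 160^{2}}{486}\right) - 120879} = \frac{1}{\left(-485 + \frac{487}{486} \cdot 25600\right) - 120879} = \frac{1}{\left(-485 + \frac{6233600}{243}\right) - 120879} = \frac{1}{\frac{6115745}{243} - 120879} = \frac{1}{- \frac{23257852}{243}} = - \frac{243}{23257852}$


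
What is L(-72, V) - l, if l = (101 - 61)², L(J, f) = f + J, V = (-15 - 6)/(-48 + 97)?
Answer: -11707/7 ≈ -1672.4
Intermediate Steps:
V = -3/7 (V = -21/49 = -21*1/49 = -3/7 ≈ -0.42857)
L(J, f) = J + f
l = 1600 (l = 40² = 1600)
L(-72, V) - l = (-72 - 3/7) - 1*1600 = -507/7 - 1600 = -11707/7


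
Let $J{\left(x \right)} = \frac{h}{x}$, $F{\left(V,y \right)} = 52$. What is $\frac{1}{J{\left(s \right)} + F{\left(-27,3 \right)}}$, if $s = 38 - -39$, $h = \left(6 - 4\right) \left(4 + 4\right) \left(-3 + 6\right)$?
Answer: $\frac{77}{4052} \approx 0.019003$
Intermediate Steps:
$h = 48$ ($h = 2 \cdot 8 \cdot 3 = 2 \cdot 24 = 48$)
$s = 77$ ($s = 38 + 39 = 77$)
$J{\left(x \right)} = \frac{48}{x}$
$\frac{1}{J{\left(s \right)} + F{\left(-27,3 \right)}} = \frac{1}{\frac{48}{77} + 52} = \frac{1}{\frac{4052}{77}} = \frac{77}{4052}$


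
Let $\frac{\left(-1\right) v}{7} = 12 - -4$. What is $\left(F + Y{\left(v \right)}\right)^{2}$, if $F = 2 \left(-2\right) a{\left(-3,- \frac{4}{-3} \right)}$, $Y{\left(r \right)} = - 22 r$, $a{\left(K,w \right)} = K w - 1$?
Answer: $6170256$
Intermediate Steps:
$a{\left(K,w \right)} = -1 + K w$
$v = -112$ ($v = - 7 \left(12 - -4\right) = - 7 \left(12 + 4\right) = \left(-7\right) 16 = -112$)
$F = 20$ ($F = 2 \left(-2\right) \left(-1 - 3 \left(- \frac{4}{-3}\right)\right) = - 4 \left(-1 - 3 \left(\left(-4\right) \left(- \frac{1}{3}\right)\right)\right) = - 4 \left(-1 - 4\right) = \left(-4\right) \left(-5\right) = 20$)
$\left(F + Y{\left(v \right)}\right)^{2} = \left(20 - -2464\right)^{2} = \left(20 + 2464\right)^{2} = 2484^{2} = 6170256$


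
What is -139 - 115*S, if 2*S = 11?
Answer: -1543/2 ≈ -771.50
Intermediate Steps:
S = 11/2 (S = (1/2)*11 = 11/2 ≈ 5.5000)
-139 - 115*S = -139 - 115*11/2 = -139 - 1265/2 = -1543/2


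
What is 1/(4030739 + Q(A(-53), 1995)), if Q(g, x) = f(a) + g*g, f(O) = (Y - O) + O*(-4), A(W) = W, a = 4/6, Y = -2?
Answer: 3/12100628 ≈ 2.4792e-7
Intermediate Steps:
a = ⅔ (a = 4*(⅙) = ⅔ ≈ 0.66667)
f(O) = -2 - 5*O (f(O) = (-2 - O) + O*(-4) = (-2 - O) - 4*O = -2 - 5*O)
Q(g, x) = -16/3 + g² (Q(g, x) = (-2 - 5*⅔) + g*g = (-2 - 10/3) + g² = -16/3 + g²)
1/(4030739 + Q(A(-53), 1995)) = 1/(4030739 + (-16/3 + (-53)²)) = 1/(4030739 + (-16/3 + 2809)) = 1/(4030739 + 8411/3) = 1/(12100628/3) = 3/12100628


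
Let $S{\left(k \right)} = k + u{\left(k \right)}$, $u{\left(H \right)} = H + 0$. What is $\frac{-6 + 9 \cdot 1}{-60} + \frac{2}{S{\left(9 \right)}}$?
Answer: $\frac{11}{180} \approx 0.061111$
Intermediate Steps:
$u{\left(H \right)} = H$
$S{\left(k \right)} = 2 k$ ($S{\left(k \right)} = k + k = 2 k$)
$\frac{-6 + 9 \cdot 1}{-60} + \frac{2}{S{\left(9 \right)}} = \frac{-6 + 9 \cdot 1}{-60} + \frac{2}{2 \cdot 9} = \left(-6 + 9\right) \left(- \frac{1}{60}\right) + \frac{2}{18} = 3 \left(- \frac{1}{60}\right) + 2 \cdot \frac{1}{18} = - \frac{1}{20} + \frac{1}{9} = \frac{11}{180}$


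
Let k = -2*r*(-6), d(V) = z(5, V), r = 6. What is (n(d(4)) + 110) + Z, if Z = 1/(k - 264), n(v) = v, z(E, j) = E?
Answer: 22079/192 ≈ 114.99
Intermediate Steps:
d(V) = 5
k = 72 (k = -2*6*(-6) = -12*(-6) = 72)
Z = -1/192 (Z = 1/(72 - 264) = 1/(-192) = -1/192 ≈ -0.0052083)
(n(d(4)) + 110) + Z = (5 + 110) - 1/192 = 115 - 1/192 = 22079/192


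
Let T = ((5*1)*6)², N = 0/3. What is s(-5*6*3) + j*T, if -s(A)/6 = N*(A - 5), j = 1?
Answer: 900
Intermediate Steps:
N = 0 (N = 0*(⅓) = 0)
s(A) = 0 (s(A) = -0*(A - 5) = -0*(-5 + A) = -6*0 = 0)
T = 900 (T = (5*6)² = 30² = 900)
s(-5*6*3) + j*T = 0 + 1*900 = 0 + 900 = 900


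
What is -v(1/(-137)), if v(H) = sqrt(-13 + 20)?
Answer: -sqrt(7) ≈ -2.6458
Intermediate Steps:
v(H) = sqrt(7)
-v(1/(-137)) = -sqrt(7)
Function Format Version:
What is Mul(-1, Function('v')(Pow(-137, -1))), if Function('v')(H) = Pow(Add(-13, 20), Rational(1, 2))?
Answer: Mul(-1, Pow(7, Rational(1, 2))) ≈ -2.6458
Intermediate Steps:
Function('v')(H) = Pow(7, Rational(1, 2))
Mul(-1, Function('v')(Pow(-137, -1))) = Mul(-1, Pow(7, Rational(1, 2)))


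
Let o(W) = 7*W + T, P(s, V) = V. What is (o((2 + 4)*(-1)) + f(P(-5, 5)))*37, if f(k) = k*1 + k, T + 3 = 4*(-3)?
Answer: -1739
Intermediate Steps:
T = -15 (T = -3 + 4*(-3) = -3 - 12 = -15)
f(k) = 2*k (f(k) = k + k = 2*k)
o(W) = -15 + 7*W (o(W) = 7*W - 15 = -15 + 7*W)
(o((2 + 4)*(-1)) + f(P(-5, 5)))*37 = ((-15 + 7*((2 + 4)*(-1))) + 2*5)*37 = ((-15 + 7*(6*(-1))) + 10)*37 = ((-15 + 7*(-6)) + 10)*37 = ((-15 - 42) + 10)*37 = (-57 + 10)*37 = -47*37 = -1739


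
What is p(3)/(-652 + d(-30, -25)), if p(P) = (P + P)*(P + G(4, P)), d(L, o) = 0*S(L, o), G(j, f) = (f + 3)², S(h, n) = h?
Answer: -117/326 ≈ -0.35890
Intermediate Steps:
G(j, f) = (3 + f)²
d(L, o) = 0 (d(L, o) = 0*L = 0)
p(P) = 2*P*(P + (3 + P)²) (p(P) = (P + P)*(P + (3 + P)²) = (2*P)*(P + (3 + P)²) = 2*P*(P + (3 + P)²))
p(3)/(-652 + d(-30, -25)) = (2*3*(3 + (3 + 3)²))/(-652 + 0) = (2*3*(3 + 6²))/(-652) = (2*3*(3 + 36))*(-1/652) = (2*3*39)*(-1/652) = 234*(-1/652) = -117/326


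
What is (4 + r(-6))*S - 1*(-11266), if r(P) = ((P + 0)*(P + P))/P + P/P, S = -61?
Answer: 11693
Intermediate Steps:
r(P) = 1 + 2*P (r(P) = (P*(2*P))/P + 1 = (2*P²)/P + 1 = 2*P + 1 = 1 + 2*P)
(4 + r(-6))*S - 1*(-11266) = (4 + (1 + 2*(-6)))*(-61) - 1*(-11266) = (4 + (1 - 12))*(-61) + 11266 = (4 - 11)*(-61) + 11266 = -7*(-61) + 11266 = 427 + 11266 = 11693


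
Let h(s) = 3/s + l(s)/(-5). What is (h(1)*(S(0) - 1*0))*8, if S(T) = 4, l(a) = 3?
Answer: 384/5 ≈ 76.800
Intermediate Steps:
h(s) = -⅗ + 3/s (h(s) = 3/s + 3/(-5) = 3/s + 3*(-⅕) = 3/s - ⅗ = -⅗ + 3/s)
(h(1)*(S(0) - 1*0))*8 = ((-⅗ + 3/1)*(4 - 1*0))*8 = ((-⅗ + 3*1)*(4 + 0))*8 = ((-⅗ + 3)*4)*8 = ((12/5)*4)*8 = (48/5)*8 = 384/5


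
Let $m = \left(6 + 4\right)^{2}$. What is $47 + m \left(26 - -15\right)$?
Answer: $4147$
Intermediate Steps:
$m = 100$ ($m = 10^{2} = 100$)
$47 + m \left(26 - -15\right) = 47 + 100 \left(26 - -15\right) = 47 + 100 \left(26 + 15\right) = 47 + 100 \cdot 41 = 47 + 4100 = 4147$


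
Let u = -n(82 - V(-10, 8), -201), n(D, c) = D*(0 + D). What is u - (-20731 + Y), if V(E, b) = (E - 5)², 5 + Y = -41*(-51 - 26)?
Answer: -2870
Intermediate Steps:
Y = 3152 (Y = -5 - 41*(-51 - 26) = -5 - 41*(-77) = -5 + 3157 = 3152)
V(E, b) = (-5 + E)²
n(D, c) = D² (n(D, c) = D*D = D²)
u = -20449 (u = -(82 - (-5 - 10)²)² = -(82 - 1*(-15)²)² = -(82 - 1*225)² = -(82 - 225)² = -1*(-143)² = -1*20449 = -20449)
u - (-20731 + Y) = -20449 - (-20731 + 3152) = -20449 - 1*(-17579) = -20449 + 17579 = -2870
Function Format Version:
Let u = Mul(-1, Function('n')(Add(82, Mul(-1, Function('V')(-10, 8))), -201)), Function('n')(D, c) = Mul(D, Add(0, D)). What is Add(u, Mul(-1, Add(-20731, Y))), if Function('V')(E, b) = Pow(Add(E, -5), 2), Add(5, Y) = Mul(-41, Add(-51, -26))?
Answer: -2870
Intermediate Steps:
Y = 3152 (Y = Add(-5, Mul(-41, Add(-51, -26))) = Add(-5, Mul(-41, -77)) = Add(-5, 3157) = 3152)
Function('V')(E, b) = Pow(Add(-5, E), 2)
Function('n')(D, c) = Pow(D, 2) (Function('n')(D, c) = Mul(D, D) = Pow(D, 2))
u = -20449 (u = Mul(-1, Pow(Add(82, Mul(-1, Pow(Add(-5, -10), 2))), 2)) = Mul(-1, Pow(Add(82, Mul(-1, Pow(-15, 2))), 2)) = Mul(-1, Pow(Add(82, Mul(-1, 225)), 2)) = Mul(-1, Pow(Add(82, -225), 2)) = Mul(-1, Pow(-143, 2)) = Mul(-1, 20449) = -20449)
Add(u, Mul(-1, Add(-20731, Y))) = Add(-20449, Mul(-1, Add(-20731, 3152))) = Add(-20449, Mul(-1, -17579)) = Add(-20449, 17579) = -2870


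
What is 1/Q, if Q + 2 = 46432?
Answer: 1/46430 ≈ 2.1538e-5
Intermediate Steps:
Q = 46430 (Q = -2 + 46432 = 46430)
1/Q = 1/46430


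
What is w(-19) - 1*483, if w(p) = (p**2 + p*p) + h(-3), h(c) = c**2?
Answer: 248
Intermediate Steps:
w(p) = 9 + 2*p**2 (w(p) = (p**2 + p*p) + (-3)**2 = (p**2 + p**2) + 9 = 2*p**2 + 9 = 9 + 2*p**2)
w(-19) - 1*483 = (9 + 2*(-19)**2) - 1*483 = (9 + 2*361) - 483 = (9 + 722) - 483 = 731 - 483 = 248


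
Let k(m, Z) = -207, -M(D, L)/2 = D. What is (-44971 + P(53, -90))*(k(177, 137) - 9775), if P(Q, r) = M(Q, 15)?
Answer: 449958614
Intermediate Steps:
M(D, L) = -2*D
P(Q, r) = -2*Q
(-44971 + P(53, -90))*(k(177, 137) - 9775) = (-44971 - 2*53)*(-207 - 9775) = (-44971 - 106)*(-9982) = -45077*(-9982) = 449958614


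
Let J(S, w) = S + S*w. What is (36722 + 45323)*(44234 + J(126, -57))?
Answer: 3050269010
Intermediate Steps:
(36722 + 45323)*(44234 + J(126, -57)) = (36722 + 45323)*(44234 + 126*(1 - 57)) = 82045*(44234 + 126*(-56)) = 82045*(44234 - 7056) = 82045*37178 = 3050269010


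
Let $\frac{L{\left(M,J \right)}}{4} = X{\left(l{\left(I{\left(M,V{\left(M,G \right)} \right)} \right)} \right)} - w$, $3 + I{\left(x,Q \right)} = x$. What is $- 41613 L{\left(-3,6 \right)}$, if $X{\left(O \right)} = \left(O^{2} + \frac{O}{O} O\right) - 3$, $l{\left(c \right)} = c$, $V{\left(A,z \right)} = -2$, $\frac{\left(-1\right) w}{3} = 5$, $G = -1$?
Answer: $-6990984$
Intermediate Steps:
$w = -15$ ($w = \left(-3\right) 5 = -15$)
$I{\left(x,Q \right)} = -3 + x$
$X{\left(O \right)} = -3 + O + O^{2}$ ($X{\left(O \right)} = \left(O^{2} + 1 O\right) - 3 = \left(O^{2} + O\right) - 3 = \left(O + O^{2}\right) - 3 = -3 + O + O^{2}$)
$L{\left(M,J \right)} = 36 + 4 M + 4 \left(-3 + M\right)^{2}$ ($L{\left(M,J \right)} = 4 \left(\left(-3 + \left(-3 + M\right) + \left(-3 + M\right)^{2}\right) - -15\right) = 4 \left(\left(-6 + M + \left(-3 + M\right)^{2}\right) + 15\right) = 4 \left(9 + M + \left(-3 + M\right)^{2}\right) = 36 + 4 M + 4 \left(-3 + M\right)^{2}$)
$- 41613 L{\left(-3,6 \right)} = - 41613 \left(36 + 4 \left(-3\right) + 4 \left(-3 - 3\right)^{2}\right) = - 41613 \left(36 - 12 + 4 \left(-6\right)^{2}\right) = - 41613 \left(36 - 12 + 4 \cdot 36\right) = - 41613 \left(36 - 12 + 144\right) = \left(-41613\right) 168 = -6990984$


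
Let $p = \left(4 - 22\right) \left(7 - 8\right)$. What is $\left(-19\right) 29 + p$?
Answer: $-533$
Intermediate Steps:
$p = 18$ ($p = \left(-18\right) \left(-1\right) = 18$)
$\left(-19\right) 29 + p = \left(-19\right) 29 + 18 = -551 + 18 = -533$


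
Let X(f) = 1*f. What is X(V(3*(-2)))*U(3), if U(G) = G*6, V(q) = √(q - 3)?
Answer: 54*I ≈ 54.0*I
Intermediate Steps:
V(q) = √(-3 + q)
U(G) = 6*G
X(f) = f
X(V(3*(-2)))*U(3) = √(-3 + 3*(-2))*(6*3) = √(-3 - 6)*18 = √(-9)*18 = (3*I)*18 = 54*I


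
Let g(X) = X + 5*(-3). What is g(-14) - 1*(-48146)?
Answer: 48117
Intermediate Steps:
g(X) = -15 + X (g(X) = X - 15 = -15 + X)
g(-14) - 1*(-48146) = (-15 - 14) - 1*(-48146) = -29 + 48146 = 48117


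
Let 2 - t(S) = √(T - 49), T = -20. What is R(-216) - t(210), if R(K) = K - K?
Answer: -2 + I*√69 ≈ -2.0 + 8.3066*I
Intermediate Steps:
R(K) = 0
t(S) = 2 - I*√69 (t(S) = 2 - √(-20 - 49) = 2 - √(-69) = 2 - I*√69)
R(-216) - t(210) = 0 - (2 - I*√69) = 0 + (-2 + I*√69) = -2 + I*√69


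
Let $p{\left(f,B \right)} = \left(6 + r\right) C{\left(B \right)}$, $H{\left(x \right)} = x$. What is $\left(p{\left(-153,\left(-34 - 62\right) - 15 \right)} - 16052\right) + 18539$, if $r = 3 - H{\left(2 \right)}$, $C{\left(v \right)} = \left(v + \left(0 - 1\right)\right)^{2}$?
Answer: $90295$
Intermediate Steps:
$C{\left(v \right)} = \left(-1 + v\right)^{2}$ ($C{\left(v \right)} = \left(v - 1\right)^{2} = \left(-1 + v\right)^{2}$)
$r = 1$ ($r = 3 - 2 = 1$)
$p{\left(f,B \right)} = 7 \left(-1 + B\right)^{2}$ ($p{\left(f,B \right)} = \left(6 + 1\right) \left(-1 + B\right)^{2} = 7 \left(-1 + B\right)^{2}$)
$\left(p{\left(-153,\left(-34 - 62\right) - 15 \right)} - 16052\right) + 18539 = \left(7 \left(-1 - 111\right)^{2} - 16052\right) + 18539 = \left(7 \left(-112\right)^{2} - 16052\right) + 18539 = \left(7 \cdot 12544 - 16052\right) + 18539 = \left(87808 - 16052\right) + 18539 = 71756 + 18539 = 90295$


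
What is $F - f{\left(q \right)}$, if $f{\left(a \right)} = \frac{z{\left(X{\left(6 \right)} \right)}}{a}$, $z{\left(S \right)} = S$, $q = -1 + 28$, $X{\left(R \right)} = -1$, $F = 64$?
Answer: $\frac{1729}{27} \approx 64.037$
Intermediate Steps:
$q = 27$
$f{\left(a \right)} = - \frac{1}{a}$
$F - f{\left(q \right)} = 64 - - \frac{1}{27} = 64 + \frac{1}{27} = \frac{1729}{27}$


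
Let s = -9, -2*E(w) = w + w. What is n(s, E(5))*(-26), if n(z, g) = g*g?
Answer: -650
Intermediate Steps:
E(w) = -w (E(w) = -(w + w)/2 = -w)
n(z, g) = g**2
n(s, E(5))*(-26) = (-1*5)**2*(-26) = (-5)**2*(-26) = 25*(-26) = -650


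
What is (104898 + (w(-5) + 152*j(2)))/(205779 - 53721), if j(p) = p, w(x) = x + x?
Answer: 17532/25343 ≈ 0.69179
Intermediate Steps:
w(x) = 2*x
(104898 + (w(-5) + 152*j(2)))/(205779 - 53721) = (104898 + (2*(-5) + 152*2))/(205779 - 53721) = (104898 + (-10 + 304))/152058 = (104898 + 294)*(1/152058) = 105192*(1/152058) = 17532/25343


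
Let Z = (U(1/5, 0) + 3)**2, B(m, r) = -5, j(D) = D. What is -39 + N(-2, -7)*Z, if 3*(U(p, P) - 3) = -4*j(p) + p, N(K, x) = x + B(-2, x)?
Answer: -11067/25 ≈ -442.68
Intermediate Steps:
N(K, x) = -5 + x (N(K, x) = x - 5 = -5 + x)
U(p, P) = 3 - p (U(p, P) = 3 + (-4*p + p)/3 = 3 + (-3*p)/3 = 3 - p)
Z = 841/25 (Z = ((3 - 1/5) + 3)**2 = (14/5 + 3)**2 = (29/5)**2 = 841/25 ≈ 33.640)
-39 + N(-2, -7)*Z = -39 + (-5 - 7)*(841/25) = -39 - 12*841/25 = -39 - 10092/25 = -11067/25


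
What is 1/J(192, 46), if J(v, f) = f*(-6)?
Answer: -1/276 ≈ -0.0036232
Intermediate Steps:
J(v, f) = -6*f
1/J(192, 46) = 1/(-6*46) = 1/(-276) = -1/276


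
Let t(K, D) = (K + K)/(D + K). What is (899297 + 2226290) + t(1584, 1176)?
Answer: 359442637/115 ≈ 3.1256e+6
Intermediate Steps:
t(K, D) = 2*K/(D + K) (t(K, D) = (2*K)/(D + K) = 2*K/(D + K))
(899297 + 2226290) + t(1584, 1176) = (899297 + 2226290) + 2*1584/(1176 + 1584) = 3125587 + 2*1584/2760 = 3125587 + 2*1584*(1/2760) = 3125587 + 132/115 = 359442637/115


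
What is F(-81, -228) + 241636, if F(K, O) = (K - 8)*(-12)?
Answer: 242704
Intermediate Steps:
F(K, O) = 96 - 12*K (F(K, O) = (-8 + K)*(-12) = 96 - 12*K)
F(-81, -228) + 241636 = (96 - 12*(-81)) + 241636 = (96 + 972) + 241636 = 1068 + 241636 = 242704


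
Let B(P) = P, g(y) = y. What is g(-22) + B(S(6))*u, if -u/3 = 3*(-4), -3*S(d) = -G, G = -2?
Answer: -46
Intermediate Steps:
S(d) = -⅔ (S(d) = -(-1)*(-2)/3 = -⅓*2 = -⅔)
u = 36 (u = -9*(-4) = -3*(-12) = 36)
g(-22) + B(S(6))*u = -22 - ⅔*36 = -22 - 24 = -46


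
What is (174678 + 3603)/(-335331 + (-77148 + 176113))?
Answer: -178281/236366 ≈ -0.75426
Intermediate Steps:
(174678 + 3603)/(-335331 + (-77148 + 176113)) = 178281/(-335331 + 98965) = 178281/(-236366) = 178281*(-1/236366) = -178281/236366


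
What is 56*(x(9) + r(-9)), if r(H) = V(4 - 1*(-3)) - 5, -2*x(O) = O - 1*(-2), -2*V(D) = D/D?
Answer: -616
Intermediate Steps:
V(D) = -½ (V(D) = -D/(2*D) = -½*1 = -½)
x(O) = -1 - O/2 (x(O) = -(O - 1*(-2))/2 = -(O + 2)/2 = -(2 + O)/2 = -1 - O/2)
r(H) = -11/2 (r(H) = -½ - 5 = -11/2)
56*(x(9) + r(-9)) = 56*((-1 - ½*9) - 11/2) = 56*((-1 - 9/2) - 11/2) = 56*(-11/2 - 11/2) = 56*(-11) = -616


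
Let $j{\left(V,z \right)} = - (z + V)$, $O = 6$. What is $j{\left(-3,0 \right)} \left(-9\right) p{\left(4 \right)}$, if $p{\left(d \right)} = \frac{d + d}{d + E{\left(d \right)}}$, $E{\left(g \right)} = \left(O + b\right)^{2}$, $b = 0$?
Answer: $- \frac{27}{5} \approx -5.4$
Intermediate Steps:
$j{\left(V,z \right)} = - V - z$ ($j{\left(V,z \right)} = - (V + z) = - V - z$)
$E{\left(g \right)} = 36$ ($E{\left(g \right)} = \left(6 + 0\right)^{2} = 6^{2} = 36$)
$p{\left(d \right)} = \frac{2 d}{36 + d}$ ($p{\left(d \right)} = \frac{d + d}{d + 36} = \frac{2 d}{36 + d}$)
$j{\left(-3,0 \right)} \left(-9\right) p{\left(4 \right)} = \left(\left(-1\right) \left(-3\right) - 0\right) \left(-9\right) 2 \cdot 4 \frac{1}{36 + 4} = \left(3 + 0\right) \left(-9\right) 2 \cdot 4 \cdot \frac{1}{40} = 3 \left(-9\right) 2 \cdot 4 \cdot \frac{1}{40} = \left(-27\right) \frac{1}{5} = - \frac{27}{5}$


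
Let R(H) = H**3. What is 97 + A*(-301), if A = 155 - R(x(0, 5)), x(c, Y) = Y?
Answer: -8933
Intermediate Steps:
A = 30 (A = 155 - 1*5**3 = 155 - 1*125 = 155 - 125 = 30)
97 + A*(-301) = 97 + 30*(-301) = 97 - 9030 = -8933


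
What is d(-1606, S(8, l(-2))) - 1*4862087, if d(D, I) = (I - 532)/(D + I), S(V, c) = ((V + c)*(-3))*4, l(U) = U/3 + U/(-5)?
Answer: -20649281927/4247 ≈ -4.8621e+6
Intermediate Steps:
l(U) = 2*U/15 (l(U) = U*(1/3) + U*(-1/5) = U/3 - U/5 = 2*U/15)
S(V, c) = -12*V - 12*c (S(V, c) = (-3*V - 3*c)*4 = -12*V - 12*c)
d(D, I) = (-532 + I)/(D + I)
d(-1606, S(8, l(-2))) - 1*4862087 = (-532 + (-12*8 - 8*(-2)/5))/(-1606 + (-12*8 - 8*(-2)/5)) - 1*4862087 = (-532 + (-96 - 12*(-4/15)))/(-1606 + (-96 - 12*(-4/15))) - 4862087 = (-532 + (-96 + 16/5))/(-1606 + (-96 + 16/5)) - 4862087 = (-532 - 464/5)/(-1606 - 464/5) - 4862087 = -3124/5/(-8494/5) - 4862087 = -5/8494*(-3124/5) - 4862087 = 1562/4247 - 4862087 = -20649281927/4247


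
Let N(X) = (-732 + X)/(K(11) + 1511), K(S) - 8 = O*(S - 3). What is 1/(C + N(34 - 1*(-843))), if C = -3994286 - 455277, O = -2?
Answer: -1503/6687693044 ≈ -2.2474e-7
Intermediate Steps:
K(S) = 14 - 2*S (K(S) = 8 - 2*(S - 3) = 8 - 2*(-3 + S) = 8 + (6 - 2*S) = 14 - 2*S)
N(X) = -244/501 + X/1503 (N(X) = (-732 + X)/((14 - 2*11) + 1511) = (-732 + X)/((14 - 22) + 1511) = (-732 + X)/(-8 + 1511) = (-732 + X)/1503 = (-732 + X)*(1/1503) = -244/501 + X/1503)
C = -4449563
1/(C + N(34 - 1*(-843))) = 1/(-4449563 + (-244/501 + (34 - 1*(-843))/1503)) = 1/(-4449563 + (-244/501 + (34 + 843)/1503)) = 1/(-4449563 + (-244/501 + (1/1503)*877)) = 1/(-4449563 + (-244/501 + 877/1503)) = 1/(-4449563 + 145/1503) = 1/(-6687693044/1503) = -1503/6687693044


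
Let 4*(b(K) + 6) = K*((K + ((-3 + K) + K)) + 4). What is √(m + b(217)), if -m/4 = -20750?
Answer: √118365 ≈ 344.04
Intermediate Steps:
m = 83000 (m = -4*(-20750) = 83000)
b(K) = -6 + K*(1 + 3*K)/4 (b(K) = -6 + (K*((K + ((-3 + K) + K)) + 4))/4 = -6 + (K*((K + (-3 + 2*K)) + 4))/4 = -6 + (K*((-3 + 3*K) + 4))/4 = -6 + (K*(1 + 3*K))/4 = -6 + K*(1 + 3*K)/4)
√(m + b(217)) = √(83000 + (-6 + (¼)*217 + (¾)*217²)) = √(83000 + (-6 + 217/4 + (¾)*47089)) = √(83000 + (-6 + 217/4 + 141267/4)) = √(83000 + 35365) = √118365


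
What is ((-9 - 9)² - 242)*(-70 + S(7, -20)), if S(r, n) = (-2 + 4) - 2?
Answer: -5740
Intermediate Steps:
S(r, n) = 0 (S(r, n) = 2 - 2 = 0)
((-9 - 9)² - 242)*(-70 + S(7, -20)) = ((-9 - 9)² - 242)*(-70 + 0) = ((-18)² - 242)*(-70) = (324 - 242)*(-70) = 82*(-70) = -5740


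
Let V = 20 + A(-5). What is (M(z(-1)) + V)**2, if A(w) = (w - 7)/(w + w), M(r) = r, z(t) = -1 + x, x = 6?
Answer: 17161/25 ≈ 686.44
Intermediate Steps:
z(t) = 5 (z(t) = -1 + 6 = 5)
A(w) = (-7 + w)/(2*w) (A(w) = (-7 + w)/((2*w)) = (-7 + w)*(1/(2*w)) = (-7 + w)/(2*w))
V = 106/5 (V = 20 + (1/2)*(-7 - 5)/(-5) = 20 + (1/2)*(-1/5)*(-12) = 20 + 6/5 = 106/5 ≈ 21.200)
(M(z(-1)) + V)**2 = (5 + 106/5)**2 = (131/5)**2 = 17161/25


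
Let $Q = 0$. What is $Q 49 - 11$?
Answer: $-11$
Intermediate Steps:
$Q 49 - 11 = 0 \cdot 49 - 11 = 0 - 11 = -11$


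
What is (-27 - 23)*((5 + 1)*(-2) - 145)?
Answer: 7850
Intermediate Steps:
(-27 - 23)*((5 + 1)*(-2) - 145) = -50*(6*(-2) - 145) = -50*(-12 - 145) = -50*(-157) = 7850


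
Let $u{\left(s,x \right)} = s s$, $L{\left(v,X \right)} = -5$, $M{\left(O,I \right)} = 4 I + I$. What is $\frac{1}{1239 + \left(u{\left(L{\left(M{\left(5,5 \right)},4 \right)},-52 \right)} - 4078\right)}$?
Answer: $- \frac{1}{2814} \approx -0.00035537$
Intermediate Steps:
$M{\left(O,I \right)} = 5 I$
$u{\left(s,x \right)} = s^{2}$
$\frac{1}{1239 + \left(u{\left(L{\left(M{\left(5,5 \right)},4 \right)},-52 \right)} - 4078\right)} = \frac{1}{1239 + \left(\left(-5\right)^{2} - 4078\right)} = \frac{1}{1239 + \left(25 - 4078\right)} = \frac{1}{1239 - 4053} = \frac{1}{-2814} = - \frac{1}{2814}$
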